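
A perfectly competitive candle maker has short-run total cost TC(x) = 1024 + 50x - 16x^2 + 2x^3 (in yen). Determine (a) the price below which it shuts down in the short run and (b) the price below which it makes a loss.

Shutdown price = min AVC. AVC = 50 - 16x + 2x^2, with vertex at x = 4 and minimum ¥18.
ATC = 1024/x + 50 - 16x + 2x^2. Setting dATC/dx = −1024/x^2 − 16 + 4x = 0 gives x = 8 (since 4·8^3 − 16·8^2 = 1024).
min ATC = 1024/8 + 50 − 16·8 + 2·8^2 = ¥178. That is the break-even price.
Between these two prices the firm operates at a loss; above ¥178 it earns a profit.

Shutdown price = ¥18; break-even price = ¥178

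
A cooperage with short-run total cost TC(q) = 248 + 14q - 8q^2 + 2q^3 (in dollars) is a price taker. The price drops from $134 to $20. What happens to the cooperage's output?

MC = 14 - 16q + 6q^2; the shutdown threshold is min AVC = $6 (at q = 2).
At P = $134 ≥ min AVC, set P = MC on the rising branch: q = 6.
At P = $20 ≥ min AVC, set P = MC: q = 3. The firm stays open but cuts output.

Output falls from 6 to 3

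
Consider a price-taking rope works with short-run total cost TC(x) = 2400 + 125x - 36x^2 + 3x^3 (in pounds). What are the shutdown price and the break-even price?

Shutdown price = £17; break-even price = £305

AVC = 125 - 36x + 3x^2; minimized at x = 6, giving min AVC = £17. That is the shutdown price.
ATC = 2400/x + 125 - 36x + 3x^2. Setting dATC/dx = −2400/x^2 − 36 + 6x = 0 gives x = 10 (since 6·10^3 − 36·10^2 = 2400).
min ATC = 2400/10 + 125 − 36·10 + 3·10^2 = £305. That is the break-even price.
For £17 ≤ P < £305 the firm produces at a loss; below £17 it shuts down.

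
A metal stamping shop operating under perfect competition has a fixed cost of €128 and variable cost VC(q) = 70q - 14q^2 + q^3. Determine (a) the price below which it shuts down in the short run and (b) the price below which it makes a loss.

AVC = 70 - 14q + q^2; minimized at q = 7, giving min AVC = €21. That is the shutdown price.
ATC = 128/q + 70 - 14q + q^2. Setting dATC/dq = −128/q^2 − 14 + 2q = 0 gives q = 8 (since 2·8^3 − 14·8^2 = 128).
min ATC = 128/8 + 70 − 14·8 + 8^2 = €38. That is the break-even price.
For €21 ≤ P < €38 the firm produces at a loss; below €21 it shuts down.

Shutdown price = €21; break-even price = €38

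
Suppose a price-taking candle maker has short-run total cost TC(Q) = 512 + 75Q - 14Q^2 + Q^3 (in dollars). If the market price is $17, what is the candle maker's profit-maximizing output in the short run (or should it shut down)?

Strip out fixed cost: VC = 75Q - 14Q^2 + Q^3. Then AVC = 75 - 14Q + Q^2 and MC = 75 - 28Q + 3Q^2.
AVC is minimized where dAVC/dQ = -14 + 2Q = 0, at Q = 7; min AVC = 75 - 14·7 + 7^2 = $26.
P = $17 lies below min AVC = $26; no output level covers variable cost.
Shutting down limits the loss to fixed cost, $512.

Shut down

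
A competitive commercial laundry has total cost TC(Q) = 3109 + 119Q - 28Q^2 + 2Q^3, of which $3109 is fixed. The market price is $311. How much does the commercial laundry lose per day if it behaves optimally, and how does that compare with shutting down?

AVC = 119 - 28Q + 2Q^2; min AVC = $21 at Q = 7. Since P = $311 ≥ min AVC, the firm produces.
MC = 119 - 56Q + 6Q^2. Setting P = MC and taking the root on the rising branch gives Q* = 12.
TR = 311·12 = 3732. TC = 3109 + 852 = 3961. Profit = 3732 − 3961 = -$229.
Shutting down would mean losing the fixed cost of $3109, so operating at a loss of $229 is better by $2880.

Profit = -$229 at Q = 12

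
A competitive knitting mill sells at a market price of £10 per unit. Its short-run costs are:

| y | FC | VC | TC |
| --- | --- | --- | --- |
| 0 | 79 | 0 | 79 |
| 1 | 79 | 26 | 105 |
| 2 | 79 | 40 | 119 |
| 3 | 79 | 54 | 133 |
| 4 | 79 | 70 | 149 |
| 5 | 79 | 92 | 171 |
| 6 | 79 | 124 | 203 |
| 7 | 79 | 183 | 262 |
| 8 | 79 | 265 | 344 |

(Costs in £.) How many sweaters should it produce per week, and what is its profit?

y = 0 (shut down); profit = -£79

Profit at each row (π = 10y − TC): y=0: -79; y=1: -95; y=2: -99; y=3: -103; y=4: -109; y=5: -121; y=6: -143; y=7: -192; y=8: -264.
Profit is highest at y = 0. Equivalently, the lowest AVC in the table is 70/4 ≈ £17.50 at y = 4, and P = £10 falls below it — price never covers variable cost, so the firm shuts down and loses only its fixed cost.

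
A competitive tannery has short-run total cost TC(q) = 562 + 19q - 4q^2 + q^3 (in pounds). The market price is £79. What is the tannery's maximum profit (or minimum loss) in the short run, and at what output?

Profit = -£274 at q = 6

AVC = 19 - 4q + q^2 has its minimum £15 at q = 2; price £79 clears that bar, so the firm operates.
MC = 19 - 8q + 3q^2. Setting P = MC and taking the root on the rising branch gives q* = 6.
TR = 79·6 = 474. TC = 562 + 186 = 748. Profit = 474 − 748 = -£274.
Shutting down would mean losing the fixed cost of £562, so operating at a loss of £274 is better by £288.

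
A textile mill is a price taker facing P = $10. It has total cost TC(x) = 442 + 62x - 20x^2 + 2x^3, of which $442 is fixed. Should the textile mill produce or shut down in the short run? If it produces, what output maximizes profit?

Shut down

Variable cost is VC = 62x - 20x^2 + 2x^3, so AVC = VC/x = 62 - 20x + 2x^2 and MC = dTC/dx = 62 - 40x + 6x^2.
The AVC parabola has its vertex at x = 20/4 = 5, where AVC = 62 - 20·5 + 2·5^2 = $12.
P = $10 lies below min AVC = $12; no output level covers variable cost.
Shutting down limits the loss to fixed cost, $442.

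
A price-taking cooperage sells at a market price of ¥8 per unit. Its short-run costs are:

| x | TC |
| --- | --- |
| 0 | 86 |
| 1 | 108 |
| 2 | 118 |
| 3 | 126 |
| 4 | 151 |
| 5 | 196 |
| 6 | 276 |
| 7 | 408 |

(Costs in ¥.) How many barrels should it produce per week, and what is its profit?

Tabulate TR − TC: x=0: -86; x=1: -100; x=2: -102; x=3: -102; x=4: -119; x=5: -156; x=6: -228; x=7: -352.
Profit is highest at x = 0. Equivalently, the lowest AVC in the table is 40/3 ≈ ¥13.33 at x = 3, and P = ¥8 falls below it — price never covers variable cost, so the firm shuts down and loses only its fixed cost.

x = 0 (shut down); profit = -¥86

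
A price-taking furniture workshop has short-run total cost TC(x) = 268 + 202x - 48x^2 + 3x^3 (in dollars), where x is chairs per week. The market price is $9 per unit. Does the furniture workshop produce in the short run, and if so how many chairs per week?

Strip out fixed cost: VC = 202x - 48x^2 + 3x^3. Then AVC = 202 - 48x + 3x^2 and MC = 202 - 96x + 9x^2.
AVC is minimized where dAVC/dx = -48 + 6x = 0, at x = 8; min AVC = 202 - 48·8 + 3·8^2 = $10.
With P < min AVC ($9 < $10), every unit sold adds to the loss.
Shutting down limits the loss to fixed cost, $268.

Shut down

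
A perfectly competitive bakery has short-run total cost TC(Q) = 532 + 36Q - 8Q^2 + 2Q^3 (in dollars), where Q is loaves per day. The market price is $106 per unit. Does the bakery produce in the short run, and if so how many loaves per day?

From TC, MC = TC'(Q) = 36 - 16Q + 6Q^2 and AVC = VC/Q = 36 - 8Q + 2Q^2.
AVC hits its minimum where MC = AVC, at Q = 2, giving min AVC = 36 - 8·2 + 2·2^2 = $28.
Since P = $106 ≥ min AVC = $28, price covers variable cost and the firm should produce.
P = MC gives -70 - 16Q + 6Q^2 = 0, with roots -7/3 and 5. Take the larger (rising MC): Q* = 5.
Check: AVC at Q = 5 is $46 ≤ P, so revenue covers variable cost.
Profit = P·Q − TC = 106·5 − 762 = -$232, a loss, but smaller than the $532 fixed cost the firm would lose by shutting down.

Produce at Q = 5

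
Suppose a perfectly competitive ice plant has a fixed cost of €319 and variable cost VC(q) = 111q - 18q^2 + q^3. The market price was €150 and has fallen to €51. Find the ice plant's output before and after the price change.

Output falls from 13 to 10

AVC = 111 - 18q + q^2, minimized at q = 9 where min AVC = €30. MC = 111 - 36q + 3q^2.
With P = €150 above the shutdown price, P = MC gives q = 13.
At P = €51 ≥ min AVC, set P = MC: q = 10. The firm stays open but cuts output.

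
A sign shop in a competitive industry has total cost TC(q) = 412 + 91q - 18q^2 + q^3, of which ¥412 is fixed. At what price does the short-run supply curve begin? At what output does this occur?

¥10 per unit, at q = 9

Short-run supply begins at min AVC. From VC = 91q - 18q^2 + q^3, AVC = 91 - 18q + q^2.
At the minimum of AVC, MC = AVC. MC = 91 - 36q + 3q^2; setting MC = AVC gives 2q^2 - 18q = 0, so q = 9. min AVC = 10.
So the shutdown price is ¥10.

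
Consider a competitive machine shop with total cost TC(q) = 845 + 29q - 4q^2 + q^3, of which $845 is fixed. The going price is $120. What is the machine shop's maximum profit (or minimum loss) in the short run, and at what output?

Profit = -$355 at q = 7

AVC = 29 - 4q + q^2; min AVC = $25 at q = 2. Since P = $120 ≥ min AVC, the firm produces.
With MC = 29 - 8q + 3q^2, P = MC on the upward-sloping part at q* = 7.
TR = 120·7 = 840. TC = 845 + 350 = 1195. Profit = 840 − 1195 = -$355.
That loss of $355 beats the $845 the firm would lose by shutting down; producing recovers $490 of fixed cost.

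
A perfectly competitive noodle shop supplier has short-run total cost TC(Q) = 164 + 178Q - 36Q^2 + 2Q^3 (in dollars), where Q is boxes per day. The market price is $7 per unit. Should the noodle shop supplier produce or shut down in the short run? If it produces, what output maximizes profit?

Shut down

Variable cost is VC = 178Q - 36Q^2 + 2Q^3, so AVC = VC/Q = 178 - 36Q + 2Q^2 and MC = dTC/dQ = 178 - 72Q + 6Q^2.
The AVC parabola has its vertex at Q = 36/4 = 9, where AVC = 178 - 36·9 + 2·9^2 = $16.
P = $7 lies below min AVC = $16; no output level covers variable cost.
Best response: produce nothing and absorb the $164 fixed cost.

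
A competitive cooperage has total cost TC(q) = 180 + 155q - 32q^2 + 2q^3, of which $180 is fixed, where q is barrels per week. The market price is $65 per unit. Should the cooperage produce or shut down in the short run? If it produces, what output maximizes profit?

Strip out fixed cost: VC = 155q - 32q^2 + 2q^3. Then AVC = 155 - 32q + 2q^2 and MC = 155 - 64q + 6q^2.
AVC is minimized where dAVC/dq = -32 + 4q = 0, at q = 8; min AVC = 155 - 32·8 + 2·8^2 = $27.
P = $65 exceeds min AVC = $27, so the firm stays open.
P = MC gives 90 - 64q + 6q^2 = 0, with roots 5/3 and 9. Take the larger (rising MC): q* = 9.
Check: AVC at q = 9 is $29 ≤ P, so revenue covers variable cost.
Profit = P·q − TC = 65·9 − 441 = $144.

Produce at q = 9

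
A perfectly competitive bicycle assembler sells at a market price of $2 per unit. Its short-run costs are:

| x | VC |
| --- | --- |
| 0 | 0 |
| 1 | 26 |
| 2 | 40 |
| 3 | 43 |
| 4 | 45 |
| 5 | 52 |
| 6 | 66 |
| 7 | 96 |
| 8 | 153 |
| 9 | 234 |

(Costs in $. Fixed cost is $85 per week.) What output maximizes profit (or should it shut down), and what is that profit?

Compute π = P·x − TC at each output: x=0: -85; x=1: -109; x=2: -121; x=3: -122; x=4: -122; x=5: -127; x=6: -139; x=7: -167; x=8: -222; x=9: -301.
Profit is highest at x = 0. Equivalently, the lowest AVC in the table is 52/5 ≈ $10.40 at x = 5, and P = $2 falls below it — price never covers variable cost, so the firm shuts down and loses only its fixed cost.

x = 0 (shut down); profit = -$85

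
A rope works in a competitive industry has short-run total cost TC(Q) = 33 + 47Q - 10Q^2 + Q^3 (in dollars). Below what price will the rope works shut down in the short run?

$22 per unit

Short-run supply begins at min AVC. From VC = 47Q - 10Q^2 + Q^3, AVC = 47 - 10Q + Q^2.
dAVC/dQ = -10 + 2Q = 0 gives Q = 5. min AVC = 47 - 10·5 + 5^2 = 22.
The firm shuts down for any P below $22.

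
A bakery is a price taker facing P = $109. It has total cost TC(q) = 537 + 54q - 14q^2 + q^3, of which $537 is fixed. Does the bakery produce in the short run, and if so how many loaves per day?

Produce at q = 11

Strip out fixed cost: VC = 54q - 14q^2 + q^3. Then AVC = 54 - 14q + q^2 and MC = 54 - 28q + 3q^2.
AVC is minimized where dAVC/dq = -14 + 2q = 0, at q = 7; min AVC = 54 - 14·7 + 7^2 = $5.
Since P = $109 ≥ min AVC = $5, price covers variable cost and the firm should produce.
Solving P = MC: -55 - 28q + 3q^2 = 0 ⇒ q = -5/3 or 11. On the upward-sloping branch, q* = 11.
Check: AVC at q = 11 is $21 ≤ P, so revenue covers variable cost.
Profit = P·q − TC = 109·11 − 768 = $431.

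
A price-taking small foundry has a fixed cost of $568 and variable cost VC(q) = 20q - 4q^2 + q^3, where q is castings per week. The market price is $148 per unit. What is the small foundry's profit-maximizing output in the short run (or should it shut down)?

Strip out fixed cost: VC = 20q - 4q^2 + q^3. Then AVC = 20 - 4q + q^2 and MC = 20 - 8q + 3q^2.
The AVC parabola has its vertex at q = 4/2 = 2, where AVC = 20 - 4·2 + 2^2 = $16.
Since P = $148 ≥ min AVC = $16, price covers variable cost and the firm should produce.
P = MC gives -128 - 8q + 3q^2 = 0, with roots -16/3 and 8. Take the larger (rising MC): q* = 8.
Check: AVC at q = 8 is $52 ≤ P, so revenue covers variable cost.
Profit = P·q − TC = 148·8 − 984 = $200.

Produce at q = 8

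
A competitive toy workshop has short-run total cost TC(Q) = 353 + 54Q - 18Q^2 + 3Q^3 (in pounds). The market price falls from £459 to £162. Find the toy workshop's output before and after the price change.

Output falls from 9 to 6

AVC = 54 - 18Q + 3Q^2, minimized at Q = 3 where min AVC = £27. MC = 54 - 36Q + 9Q^2.
At P = £459 ≥ min AVC, set P = MC on the rising branch: Q = 9.
At P = £162 ≥ min AVC, set P = MC: Q = 6. The firm stays open but cuts output.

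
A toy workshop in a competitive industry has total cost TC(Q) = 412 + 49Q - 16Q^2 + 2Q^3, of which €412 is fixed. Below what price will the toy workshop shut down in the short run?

Short-run supply begins at min AVC. From VC = 49Q - 16Q^2 + 2Q^3, AVC = 49 - 16Q + 2Q^2.
dAVC/dQ = -16 + 4Q = 0 gives Q = 4. min AVC = 49 - 16·4 + 2·4^2 = 17.
The firm shuts down for any P below €17.

€17 per unit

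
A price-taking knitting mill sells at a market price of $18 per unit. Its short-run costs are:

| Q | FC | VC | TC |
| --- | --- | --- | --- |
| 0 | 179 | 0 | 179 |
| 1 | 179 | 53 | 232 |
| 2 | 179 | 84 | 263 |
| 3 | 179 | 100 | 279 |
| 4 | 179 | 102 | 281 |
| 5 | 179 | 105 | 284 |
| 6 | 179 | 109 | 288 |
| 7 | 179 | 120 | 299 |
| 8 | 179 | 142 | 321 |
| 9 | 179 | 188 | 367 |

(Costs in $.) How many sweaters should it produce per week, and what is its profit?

Tabulate TR − TC: Q=0: -179; Q=1: -214; Q=2: -227; Q=3: -225; Q=4: -209; Q=5: -194; Q=6: -180; Q=7: -173; Q=8: -177; Q=9: -205.
Profit is maximized at Q = 7. AVC there is 120/7 = $17.14 ≤ P, so producing beats shutting down (which would give -$179).

Q = 7; profit = -$173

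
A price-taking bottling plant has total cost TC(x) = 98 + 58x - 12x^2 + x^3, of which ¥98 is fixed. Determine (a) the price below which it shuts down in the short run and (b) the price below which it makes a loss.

AVC = 58 - 12x + x^2; minimized at x = 6, giving min AVC = ¥22. That is the shutdown price.
ATC = 98/x + 58 - 12x + x^2. Setting dATC/dx = −98/x^2 − 12 + 2x = 0 gives x = 7 (since 2·7^3 − 12·7^2 = 98).
min ATC = 98/7 + 58 − 12·7 + 7^2 = ¥37. That is the break-even price.
For ¥22 ≤ P < ¥37 the firm produces at a loss; below ¥22 it shuts down.

Shutdown price = ¥22; break-even price = ¥37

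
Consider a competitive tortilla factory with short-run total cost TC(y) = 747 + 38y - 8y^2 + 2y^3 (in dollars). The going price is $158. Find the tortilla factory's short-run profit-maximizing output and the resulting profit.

AVC = 38 - 8y + 2y^2; min AVC = $30 at y = 2. Since P = $158 ≥ min AVC, the firm produces.
MC = 38 - 16y + 6y^2. Setting P = MC and taking the root on the rising branch gives y* = 6.
TR = 158·6 = 948. TC = 747 + 372 = 1119. Profit = 948 − 1119 = -$171.
Shutting down would mean losing the fixed cost of $747, so operating at a loss of $171 is better by $576.

Profit = -$171 at y = 6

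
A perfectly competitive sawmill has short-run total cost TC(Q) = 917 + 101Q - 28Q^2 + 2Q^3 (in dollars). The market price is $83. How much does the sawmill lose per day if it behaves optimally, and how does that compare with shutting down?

Profit = -$269 at Q = 9

AVC = 101 - 28Q + 2Q^2 has its minimum $3 at Q = 7; price $83 clears that bar, so the firm operates.
With MC = 101 - 56Q + 6Q^2, P = MC on the upward-sloping part at Q* = 9.
TR = 83·9 = 747. TC = 917 + 99 = 1016. Profit = 747 − 1016 = -$269.
Shutting down would mean losing the fixed cost of $917, so operating at a loss of $269 is better by $648.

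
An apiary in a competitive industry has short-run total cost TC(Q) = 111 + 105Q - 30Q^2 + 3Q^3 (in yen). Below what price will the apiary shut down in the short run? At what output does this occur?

Short-run supply begins at min AVC. From VC = 105Q - 30Q^2 + 3Q^3, AVC = 105 - 30Q + 3Q^2.
dAVC/dQ = -30 + 6Q = 0 gives Q = 5. min AVC = 105 - 30·5 + 3·5^2 = 30.
So the shutdown price is ¥30.

¥30 per unit, at Q = 5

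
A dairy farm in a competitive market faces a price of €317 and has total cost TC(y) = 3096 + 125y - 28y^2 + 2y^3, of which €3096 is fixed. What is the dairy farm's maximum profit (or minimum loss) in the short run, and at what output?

AVC = 125 - 28y + 2y^2 has its minimum €27 at y = 7; price €317 clears that bar, so the firm operates.
MC = 125 - 56y + 6y^2. Setting P = MC and taking the root on the rising branch gives y* = 12.
TR = 317·12 = 3804. TC = 3096 + 924 = 4020. Profit = 3804 − 4020 = -€216.
By producing, the firm covers all variable cost plus €2880 of fixed cost; shutting down would lose the full €3096.

Profit = -€216 at y = 12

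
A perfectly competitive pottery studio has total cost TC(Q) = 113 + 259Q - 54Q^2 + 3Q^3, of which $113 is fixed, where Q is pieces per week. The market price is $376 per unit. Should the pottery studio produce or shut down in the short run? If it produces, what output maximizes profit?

Produce at Q = 13

Variable cost is VC = 259Q - 54Q^2 + 3Q^3, so AVC = VC/Q = 259 - 54Q + 3Q^2 and MC = dTC/dQ = 259 - 108Q + 9Q^2.
AVC hits its minimum where MC = AVC, at Q = 9, giving min AVC = 259 - 54·9 + 3·9^2 = $16.
Because $376 ≥ $16, revenue can cover variable cost; the firm operates.
Solving P = MC: -117 - 108Q + 9Q^2 = 0 ⇒ Q = -1 or 13. On the upward-sloping branch, Q* = 13.
Check: AVC at Q = 13 is $64 ≤ P, so revenue covers variable cost.
Profit = P·Q − TC = 376·13 − 945 = $3943.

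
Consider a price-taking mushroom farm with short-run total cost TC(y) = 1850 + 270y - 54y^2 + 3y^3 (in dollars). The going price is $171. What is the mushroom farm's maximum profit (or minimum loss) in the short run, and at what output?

Profit = -$398 at y = 11

AVC = 270 - 54y + 3y^2; min AVC = $27 at y = 9. Since P = $171 ≥ min AVC, the firm produces.
With MC = 270 - 108y + 9y^2, P = MC on the upward-sloping part at y* = 11.
TR = 171·11 = 1881. TC = 1850 + 429 = 2279. Profit = 1881 − 2279 = -$398.
Shutting down would mean losing the fixed cost of $1850, so operating at a loss of $398 is better by $1452.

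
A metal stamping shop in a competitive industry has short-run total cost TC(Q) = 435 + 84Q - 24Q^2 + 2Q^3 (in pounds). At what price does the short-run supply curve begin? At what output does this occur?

£12 per unit, at Q = 6

Short-run supply begins at min AVC. From VC = 84Q - 24Q^2 + 2Q^3, AVC = 84 - 24Q + 2Q^2.
dAVC/dQ = -24 + 4Q = 0 gives Q = 6. min AVC = 84 - 24·6 + 2·6^2 = 12.
So the shutdown price is £12.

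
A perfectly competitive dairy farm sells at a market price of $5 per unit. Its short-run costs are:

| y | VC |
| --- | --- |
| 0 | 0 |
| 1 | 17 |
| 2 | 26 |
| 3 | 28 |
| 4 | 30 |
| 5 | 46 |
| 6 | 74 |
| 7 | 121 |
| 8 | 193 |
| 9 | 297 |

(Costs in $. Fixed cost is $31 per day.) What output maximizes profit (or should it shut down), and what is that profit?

y = 0 (shut down); profit = -$31

Tabulate TR − TC: y=0: -31; y=1: -43; y=2: -47; y=3: -44; y=4: -41; y=5: -52; y=6: -75; y=7: -117; y=8: -184; y=9: -283.
Profit is highest at y = 0. Equivalently, the lowest AVC in the table is 30/4 ≈ $7.50 at y = 4, and P = $5 falls below it — price never covers variable cost, so the firm shuts down and loses only its fixed cost.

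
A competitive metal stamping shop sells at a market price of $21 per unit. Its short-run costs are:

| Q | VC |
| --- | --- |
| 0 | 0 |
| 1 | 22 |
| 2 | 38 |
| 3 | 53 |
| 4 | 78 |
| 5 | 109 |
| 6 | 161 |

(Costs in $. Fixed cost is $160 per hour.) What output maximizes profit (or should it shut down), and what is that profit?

Q = 3; profit = -$150

Profit at each row (π = 21Q − TC): Q=0: -160; Q=1: -161; Q=2: -156; Q=3: -150; Q=4: -154; Q=5: -164; Q=6: -195.
Profit is maximized at Q = 3. AVC there is 53/3 = $17.67 ≤ P, so producing beats shutting down (which would give -$160).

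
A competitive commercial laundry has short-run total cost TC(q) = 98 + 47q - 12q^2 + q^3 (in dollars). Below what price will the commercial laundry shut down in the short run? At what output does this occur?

$11 per unit, at q = 6

Short-run supply begins at min AVC. From VC = 47q - 12q^2 + q^3, AVC = 47 - 12q + q^2.
At the minimum of AVC, MC = AVC. MC = 47 - 24q + 3q^2; setting MC = AVC gives 2q^2 - 12q = 0, so q = 6. min AVC = 11.
The firm shuts down for any P below $11.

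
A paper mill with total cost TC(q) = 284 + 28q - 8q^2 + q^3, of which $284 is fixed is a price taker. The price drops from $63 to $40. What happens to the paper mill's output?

AVC = 28 - 8q + q^2, minimized at q = 4 where min AVC = $12. MC = 28 - 16q + 3q^2.
With P = $63 above the shutdown price, P = MC gives q = 7.
At P = $40 ≥ min AVC, set P = MC: q = 6. The firm stays open but cuts output.

Output falls from 7 to 6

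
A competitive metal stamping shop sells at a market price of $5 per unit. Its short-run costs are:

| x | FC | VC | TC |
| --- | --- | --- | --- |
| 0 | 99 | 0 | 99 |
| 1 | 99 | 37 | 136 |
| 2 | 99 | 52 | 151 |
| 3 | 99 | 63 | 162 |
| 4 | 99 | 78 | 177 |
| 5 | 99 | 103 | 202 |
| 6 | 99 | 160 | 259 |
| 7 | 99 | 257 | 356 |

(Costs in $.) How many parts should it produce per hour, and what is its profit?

x = 0 (shut down); profit = -$99

Tabulate TR − TC: x=0: -99; x=1: -131; x=2: -141; x=3: -147; x=4: -157; x=5: -177; x=6: -229; x=7: -321.
Profit is highest at x = 0. Equivalently, the lowest AVC in the table is 78/4 ≈ $19.50 at x = 4, and P = $5 falls below it — price never covers variable cost, so the firm shuts down and loses only its fixed cost.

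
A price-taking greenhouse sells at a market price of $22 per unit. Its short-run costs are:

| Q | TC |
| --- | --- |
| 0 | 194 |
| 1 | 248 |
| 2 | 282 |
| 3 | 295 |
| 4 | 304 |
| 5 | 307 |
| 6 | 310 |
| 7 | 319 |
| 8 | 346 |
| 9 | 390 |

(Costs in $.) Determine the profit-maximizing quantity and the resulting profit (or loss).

Profit at each row (π = 22Q − TC): Q=0: -194; Q=1: -226; Q=2: -238; Q=3: -229; Q=4: -216; Q=5: -197; Q=6: -178; Q=7: -165; Q=8: -170; Q=9: -192.
Profit is maximized at Q = 7. AVC there is 125/7 = $17.86 ≤ P, so producing beats shutting down (which would give -$194).

Q = 7; profit = -$165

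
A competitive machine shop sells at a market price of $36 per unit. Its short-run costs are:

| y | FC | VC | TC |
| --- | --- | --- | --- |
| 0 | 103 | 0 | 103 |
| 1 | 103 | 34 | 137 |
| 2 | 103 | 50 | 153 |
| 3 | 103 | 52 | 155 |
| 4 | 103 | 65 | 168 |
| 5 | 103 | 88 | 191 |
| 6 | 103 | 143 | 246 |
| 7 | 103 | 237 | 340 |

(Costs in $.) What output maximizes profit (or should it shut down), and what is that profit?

y = 5; profit = -$11

Compute π = P·y − TC at each output: y=0: -103; y=1: -101; y=2: -81; y=3: -47; y=4: -24; y=5: -11; y=6: -30; y=7: -88.
Profit is maximized at y = 5. AVC there is 88/5 = $17.60 ≤ P, so producing beats shutting down (which would give -$103).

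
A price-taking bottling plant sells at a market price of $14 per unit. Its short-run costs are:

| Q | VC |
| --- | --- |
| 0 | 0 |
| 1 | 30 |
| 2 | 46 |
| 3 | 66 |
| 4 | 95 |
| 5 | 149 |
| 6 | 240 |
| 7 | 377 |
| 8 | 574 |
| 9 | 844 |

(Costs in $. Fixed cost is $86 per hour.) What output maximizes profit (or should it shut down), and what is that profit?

Compute π = P·Q − TC at each output: Q=0: -86; Q=1: -102; Q=2: -104; Q=3: -110; Q=4: -125; Q=5: -165; Q=6: -242; Q=7: -365; Q=8: -548; Q=9: -804.
Profit is highest at Q = 0. Equivalently, the lowest AVC in the table is 66/3 ≈ $22 at Q = 3, and P = $14 falls below it — price never covers variable cost, so the firm shuts down and loses only its fixed cost.

Q = 0 (shut down); profit = -$86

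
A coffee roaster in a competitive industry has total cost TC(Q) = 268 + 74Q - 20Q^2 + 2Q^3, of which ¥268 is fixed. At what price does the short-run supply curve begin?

¥24 per unit

The firm shuts down when price falls below the minimum of average variable cost. AVC = VC/Q = 74 - 20Q + 2Q^2.
dAVC/dQ = -20 + 4Q = 0 gives Q = 5. min AVC = 74 - 20·5 + 2·5^2 = 24.
So the shutdown price is ¥24.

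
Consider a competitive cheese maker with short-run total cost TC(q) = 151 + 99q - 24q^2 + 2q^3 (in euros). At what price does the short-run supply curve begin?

Short-run supply begins at min AVC. From VC = 99q - 24q^2 + 2q^3, AVC = 99 - 24q + 2q^2.
At the minimum of AVC, MC = AVC. MC = 99 - 48q + 6q^2; setting MC = AVC gives 4q^2 - 24q = 0, so q = 6. min AVC = 27.
So the shutdown price is €27.

€27 per unit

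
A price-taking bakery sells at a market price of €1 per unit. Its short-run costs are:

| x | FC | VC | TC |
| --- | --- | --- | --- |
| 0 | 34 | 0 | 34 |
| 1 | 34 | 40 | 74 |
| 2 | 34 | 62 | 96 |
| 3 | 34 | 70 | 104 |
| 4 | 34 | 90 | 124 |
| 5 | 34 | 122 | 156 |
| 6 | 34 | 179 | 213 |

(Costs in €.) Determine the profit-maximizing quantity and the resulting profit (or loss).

Profit at each row (π = 1x − TC): x=0: -34; x=1: -73; x=2: -94; x=3: -101; x=4: -120; x=5: -151; x=6: -207.
Profit is highest at x = 0. Equivalently, the lowest AVC in the table is 90/4 ≈ €22.50 at x = 4, and P = €1 falls below it — price never covers variable cost, so the firm shuts down and loses only its fixed cost.

x = 0 (shut down); profit = -€34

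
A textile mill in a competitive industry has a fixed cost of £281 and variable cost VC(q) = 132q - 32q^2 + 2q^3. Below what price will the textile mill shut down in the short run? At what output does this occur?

Short-run supply begins at min AVC. From VC = 132q - 32q^2 + 2q^3, AVC = 132 - 32q + 2q^2.
dAVC/dq = -32 + 4q = 0 gives q = 8. min AVC = 132 - 32·8 + 2·8^2 = 4.
The firm shuts down for any P below £4.

£4 per unit, at q = 8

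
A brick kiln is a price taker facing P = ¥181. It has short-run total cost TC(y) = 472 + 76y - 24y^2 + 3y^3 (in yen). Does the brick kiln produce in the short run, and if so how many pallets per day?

Variable cost is VC = 76y - 24y^2 + 3y^3, so AVC = VC/y = 76 - 24y + 3y^2 and MC = dTC/dy = 76 - 48y + 9y^2.
AVC is minimized where dAVC/dy = -24 + 6y = 0, at y = 4; min AVC = 76 - 24·4 + 3·4^2 = ¥28.
Since P = ¥181 ≥ min AVC = ¥28, price covers variable cost and the firm should produce.
P = MC gives -105 - 48y + 9y^2 = 0, with roots -5/3 and 7. Take the larger (rising MC): y* = 7.
Check: AVC at y = 7 is ¥55 ≤ P, so revenue covers variable cost.
Profit = P·y − TC = 181·7 − 857 = ¥410.

Produce at y = 7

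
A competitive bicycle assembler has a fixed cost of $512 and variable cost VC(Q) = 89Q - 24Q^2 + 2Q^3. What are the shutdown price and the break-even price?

Shutdown price = $17; break-even price = $89

AVC = 89 - 24Q + 2Q^2; minimized at Q = 6, giving min AVC = $17. That is the shutdown price.
ATC = 512/Q + 89 - 24Q + 2Q^2. Setting dATC/dQ = −512/Q^2 − 24 + 4Q = 0 gives Q = 8 (since 4·8^3 − 24·8^2 = 512).
min ATC = 512/8 + 89 − 24·8 + 2·8^2 = $89. That is the break-even price.
For $17 ≤ P < $89 the firm produces at a loss; below $17 it shuts down.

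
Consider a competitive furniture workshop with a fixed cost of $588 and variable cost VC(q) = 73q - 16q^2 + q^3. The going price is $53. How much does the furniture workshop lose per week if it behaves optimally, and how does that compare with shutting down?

AVC = 73 - 16q + q^2 has its minimum $9 at q = 8; price $53 clears that bar, so the firm operates.
With MC = 73 - 32q + 3q^2, P = MC on the upward-sloping part at q* = 10.
TR = 53·10 = 530. TC = 588 + 130 = 718. Profit = 530 − 718 = -$188.
By producing, the firm covers all variable cost plus $400 of fixed cost; shutting down would lose the full $588.

Profit = -$188 at q = 10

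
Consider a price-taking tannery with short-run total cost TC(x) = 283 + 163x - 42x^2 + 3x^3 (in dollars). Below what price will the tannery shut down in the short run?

$16 per unit

The firm shuts down when price falls below the minimum of average variable cost. AVC = VC/x = 163 - 42x + 3x^2.
At the minimum of AVC, MC = AVC. MC = 163 - 84x + 9x^2; setting MC = AVC gives 6x^2 - 42x = 0, so x = 7. min AVC = 16.
So the shutdown price is $16.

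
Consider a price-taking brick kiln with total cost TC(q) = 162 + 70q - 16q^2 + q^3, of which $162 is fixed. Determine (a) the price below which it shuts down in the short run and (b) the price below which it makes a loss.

Shutdown price = $6; break-even price = $25

Shutdown price = min AVC. AVC = 70 - 16q + q^2, with vertex at q = 8 and minimum $6.
ATC = 162/q + 70 - 16q + q^2. Setting dATC/dq = −162/q^2 − 16 + 2q = 0 gives q = 9 (since 2·9^3 − 16·9^2 = 162).
min ATC = 162/9 + 70 − 16·9 + 9^2 = $25. That is the break-even price.
For $6 ≤ P < $25 the firm produces at a loss; below $6 it shuts down.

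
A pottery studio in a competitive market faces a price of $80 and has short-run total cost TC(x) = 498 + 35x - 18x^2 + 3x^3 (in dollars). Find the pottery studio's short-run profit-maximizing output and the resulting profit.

Profit = -$198 at x = 5

AVC = 35 - 18x + 3x^2 has its minimum $8 at x = 3; price $80 clears that bar, so the firm operates.
MC = 35 - 36x + 9x^2. Setting P = MC and taking the root on the rising branch gives x* = 5.
TR = 80·5 = 400. TC = 498 + 100 = 598. Profit = 400 − 598 = -$198.
By producing, the firm covers all variable cost plus $300 of fixed cost; shutting down would lose the full $498.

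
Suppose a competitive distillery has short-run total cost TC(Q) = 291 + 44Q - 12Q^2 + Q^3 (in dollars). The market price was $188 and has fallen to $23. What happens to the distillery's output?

MC = 44 - 24Q + 3Q^2; the shutdown threshold is min AVC = $8 (at Q = 6).
At P = $188 ≥ min AVC, set P = MC on the rising branch: Q = 12.
At P = $23 ≥ min AVC, set P = MC: Q = 7. The firm stays open but cuts output.

Output falls from 12 to 7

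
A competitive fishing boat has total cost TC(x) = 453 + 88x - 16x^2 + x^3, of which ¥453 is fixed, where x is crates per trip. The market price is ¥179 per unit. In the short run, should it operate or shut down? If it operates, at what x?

Produce at x = 13

Variable cost is VC = 88x - 16x^2 + x^3, so AVC = VC/x = 88 - 16x + x^2 and MC = dTC/dx = 88 - 32x + 3x^2.
AVC hits its minimum where MC = AVC, at x = 8, giving min AVC = 88 - 16·8 + 8^2 = ¥24.
P = ¥179 exceeds min AVC = ¥24, so the firm stays open.
Set P = MC: 179 = 88 - 32x + 3x^2 → -91 - 32x + 3x^2 = 0. The roots are x = -7/3 and x = 13; the profit-maximizing output is on the rising part of MC, so x* = 13.
Check: AVC at x = 13 is ¥49 ≤ P, so revenue covers variable cost.
Profit = P·x − TC = 179·13 − 1090 = ¥1237.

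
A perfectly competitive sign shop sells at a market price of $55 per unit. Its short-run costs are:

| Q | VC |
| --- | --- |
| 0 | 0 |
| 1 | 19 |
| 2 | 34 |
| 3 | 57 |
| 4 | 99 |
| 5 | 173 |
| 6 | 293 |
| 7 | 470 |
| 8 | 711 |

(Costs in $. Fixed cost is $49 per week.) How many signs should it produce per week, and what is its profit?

Tabulate TR − TC: Q=0: -49; Q=1: -13; Q=2: 27; Q=3: 59; Q=4: 72; Q=5: 53; Q=6: -12; Q=7: -134; Q=8: -320.
Profit is maximized at Q = 4. AVC there is 99/4 = $24.75 ≤ P, so producing beats shutting down (which would give -$49).

Q = 4; profit = $72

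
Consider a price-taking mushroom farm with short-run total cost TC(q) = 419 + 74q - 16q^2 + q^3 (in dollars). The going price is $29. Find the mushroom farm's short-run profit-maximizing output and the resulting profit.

AVC = 74 - 16q + q^2 has its minimum $10 at q = 8; price $29 clears that bar, so the firm operates.
With MC = 74 - 32q + 3q^2, P = MC on the upward-sloping part at q* = 9.
TR = 29·9 = 261. TC = 419 + 99 = 518. Profit = 261 − 518 = -$257.
By producing, the firm covers all variable cost plus $162 of fixed cost; shutting down would lose the full $419.

Profit = -$257 at q = 9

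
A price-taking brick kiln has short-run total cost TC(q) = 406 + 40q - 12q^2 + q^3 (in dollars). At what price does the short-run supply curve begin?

$4 per unit

The shutdown price is the minimum of AVC. VC = 40q - 12q^2 + q^3, so AVC = 40 - 12q + q^2.
dAVC/dq = -12 + 2q = 0 gives q = 6. min AVC = 40 - 12·6 + 6^2 = 4.
For P < $4 the firm produces nothing.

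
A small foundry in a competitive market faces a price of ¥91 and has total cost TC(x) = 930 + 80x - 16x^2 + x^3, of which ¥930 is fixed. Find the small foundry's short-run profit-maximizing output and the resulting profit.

AVC = 80 - 16x + x^2 has its minimum ¥16 at x = 8; price ¥91 clears that bar, so the firm operates.
With MC = 80 - 32x + 3x^2, P = MC on the upward-sloping part at x* = 11.
TR = 91·11 = 1001. TC = 930 + 275 = 1205. Profit = 1001 − 1205 = -¥204.
By producing, the firm covers all variable cost plus ¥726 of fixed cost; shutting down would lose the full ¥930.

Profit = -¥204 at x = 11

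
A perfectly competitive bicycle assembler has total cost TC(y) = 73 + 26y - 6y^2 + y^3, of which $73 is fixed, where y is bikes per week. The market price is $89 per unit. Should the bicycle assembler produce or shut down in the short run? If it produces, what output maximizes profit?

From TC, MC = TC'(y) = 26 - 12y + 3y^2 and AVC = VC/y = 26 - 6y + y^2.
AVC hits its minimum where MC = AVC, at y = 3, giving min AVC = 26 - 6·3 + 3^2 = $17.
Because $89 ≥ $17, revenue can cover variable cost; the firm operates.
Set P = MC: 89 = 26 - 12y + 3y^2 → -63 - 12y + 3y^2 = 0. The roots are y = -3 and y = 7; the profit-maximizing output is on the rising part of MC, so y* = 7.
Check: AVC at y = 7 is $33 ≤ P, so revenue covers variable cost.
Profit = P·y − TC = 89·7 − 304 = $319.

Produce at y = 7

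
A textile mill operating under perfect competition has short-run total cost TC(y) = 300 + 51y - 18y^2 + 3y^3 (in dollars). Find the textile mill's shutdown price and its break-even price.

Shutdown price = $24; break-even price = $96

AVC = 51 - 18y + 3y^2; minimized at y = 3, giving min AVC = $24. That is the shutdown price.
ATC = 300/y + 51 - 18y + 3y^2. Setting dATC/dy = −300/y^2 − 18 + 6y = 0 gives y = 5 (since 6·5^3 − 18·5^2 = 300).
min ATC = 300/5 + 51 − 18·5 + 3·5^2 = $96. That is the break-even price.
For $24 ≤ P < $96 the firm produces at a loss; below $24 it shuts down.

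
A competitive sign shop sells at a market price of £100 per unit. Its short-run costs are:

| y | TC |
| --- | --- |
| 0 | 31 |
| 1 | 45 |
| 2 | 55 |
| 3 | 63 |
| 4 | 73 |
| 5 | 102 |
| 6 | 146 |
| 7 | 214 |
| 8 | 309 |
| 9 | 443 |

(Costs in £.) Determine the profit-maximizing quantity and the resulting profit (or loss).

Compute π = P·y − TC at each output: y=0: -31; y=1: 55; y=2: 145; y=3: 237; y=4: 327; y=5: 398; y=6: 454; y=7: 486; y=8: 491; y=9: 457.
Profit is maximized at y = 8. AVC there is 278/8 = £34.75 ≤ P, so producing beats shutting down (which would give -£31).

y = 8; profit = £491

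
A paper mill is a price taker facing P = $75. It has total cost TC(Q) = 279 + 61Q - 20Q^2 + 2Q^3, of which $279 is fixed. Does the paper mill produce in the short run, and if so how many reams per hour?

Produce at Q = 7

Variable cost is VC = 61Q - 20Q^2 + 2Q^3, so AVC = VC/Q = 61 - 20Q + 2Q^2 and MC = dTC/dQ = 61 - 40Q + 6Q^2.
The AVC parabola has its vertex at Q = 20/4 = 5, where AVC = 61 - 20·5 + 2·5^2 = $11.
Since P = $75 ≥ min AVC = $11, price covers variable cost and the firm should produce.
Set P = MC: 75 = 61 - 40Q + 6Q^2 → -14 - 40Q + 6Q^2 = 0. The roots are Q = -1/3 and Q = 7; the profit-maximizing output is on the rising part of MC, so Q* = 7.
Check: AVC at Q = 7 is $19 ≤ P, so revenue covers variable cost.
Profit = P·Q − TC = 75·7 − 412 = $113.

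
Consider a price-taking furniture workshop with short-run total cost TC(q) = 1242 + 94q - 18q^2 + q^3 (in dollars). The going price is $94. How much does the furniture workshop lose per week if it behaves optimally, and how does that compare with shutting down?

AVC = 94 - 18q + q^2; min AVC = $13 at q = 9. Since P = $94 ≥ min AVC, the firm produces.
With MC = 94 - 36q + 3q^2, P = MC on the upward-sloping part at q* = 12.
TR = 94·12 = 1128. TC = 1242 + 264 = 1506. Profit = 1128 − 1506 = -$378.
That loss of $378 beats the $1242 the firm would lose by shutting down; producing recovers $864 of fixed cost.

Profit = -$378 at q = 12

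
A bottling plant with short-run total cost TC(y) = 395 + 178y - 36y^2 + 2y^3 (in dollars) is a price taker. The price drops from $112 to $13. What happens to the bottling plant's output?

MC = 178 - 72y + 6y^2; the shutdown threshold is min AVC = $16 (at y = 9).
With P = $112 above the shutdown price, P = MC gives y = 11.
At P = $13 < min AVC = $16, price no longer covers variable cost at any output, so the firm shuts down: y = 0.

Output falls from 11 to 0 (the firm shuts down)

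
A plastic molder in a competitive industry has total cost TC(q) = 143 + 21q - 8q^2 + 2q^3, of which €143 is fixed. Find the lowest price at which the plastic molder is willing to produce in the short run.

€13 per unit

The shutdown price is the minimum of AVC. VC = 21q - 8q^2 + 2q^3, so AVC = 21 - 8q + 2q^2.
At the minimum of AVC, MC = AVC. MC = 21 - 16q + 6q^2; setting MC = AVC gives 4q^2 - 8q = 0, so q = 2. min AVC = 13.
The firm shuts down for any P below €13.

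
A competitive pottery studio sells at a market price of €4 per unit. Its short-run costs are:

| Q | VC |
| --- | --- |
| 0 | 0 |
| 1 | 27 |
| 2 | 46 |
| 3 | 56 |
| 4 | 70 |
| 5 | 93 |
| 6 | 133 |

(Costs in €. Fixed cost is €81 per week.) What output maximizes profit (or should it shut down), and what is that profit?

Compute π = P·Q − TC at each output: Q=0: -81; Q=1: -104; Q=2: -119; Q=3: -125; Q=4: -135; Q=5: -154; Q=6: -190.
Profit is highest at Q = 0. Equivalently, the lowest AVC in the table is 70/4 ≈ €17.50 at Q = 4, and P = €4 falls below it — price never covers variable cost, so the firm shuts down and loses only its fixed cost.

Q = 0 (shut down); profit = -€81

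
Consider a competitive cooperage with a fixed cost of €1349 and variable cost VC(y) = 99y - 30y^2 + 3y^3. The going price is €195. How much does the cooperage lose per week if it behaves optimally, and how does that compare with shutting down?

AVC = 99 - 30y + 3y^2 has its minimum €24 at y = 5; price €195 clears that bar, so the firm operates.
MC = 99 - 60y + 9y^2. Setting P = MC and taking the root on the rising branch gives y* = 8.
TR = 195·8 = 1560. TC = 1349 + 408 = 1757. Profit = 1560 − 1757 = -€197.
That loss of €197 beats the €1349 the firm would lose by shutting down; producing recovers €1152 of fixed cost.

Profit = -€197 at y = 8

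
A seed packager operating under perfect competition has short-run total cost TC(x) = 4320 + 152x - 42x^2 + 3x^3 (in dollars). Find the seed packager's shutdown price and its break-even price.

Shutdown price = $5; break-even price = $440

AVC = 152 - 42x + 3x^2; minimized at x = 7, giving min AVC = $5. That is the shutdown price.
ATC = 4320/x + 152 - 42x + 3x^2. Setting dATC/dx = −4320/x^2 − 42 + 6x = 0 gives x = 12 (since 6·12^3 − 42·12^2 = 4320).
min ATC = 4320/12 + 152 − 42·12 + 3·12^2 = $440. That is the break-even price.
For $5 ≤ P < $440 the firm produces at a loss; below $5 it shuts down.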